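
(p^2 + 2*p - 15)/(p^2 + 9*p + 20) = (p - 3)/(p + 4)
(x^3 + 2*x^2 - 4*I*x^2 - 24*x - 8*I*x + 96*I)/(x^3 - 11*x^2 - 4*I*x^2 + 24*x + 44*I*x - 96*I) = (x^2 + 2*x - 24)/(x^2 - 11*x + 24)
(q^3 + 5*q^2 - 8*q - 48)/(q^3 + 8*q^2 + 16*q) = (q - 3)/q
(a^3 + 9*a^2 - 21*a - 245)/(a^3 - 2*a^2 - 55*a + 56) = (a^2 + 2*a - 35)/(a^2 - 9*a + 8)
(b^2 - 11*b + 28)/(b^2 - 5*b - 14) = (b - 4)/(b + 2)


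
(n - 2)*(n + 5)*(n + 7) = n^3 + 10*n^2 + 11*n - 70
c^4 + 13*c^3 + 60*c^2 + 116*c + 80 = (c + 2)^2*(c + 4)*(c + 5)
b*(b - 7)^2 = b^3 - 14*b^2 + 49*b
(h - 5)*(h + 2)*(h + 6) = h^3 + 3*h^2 - 28*h - 60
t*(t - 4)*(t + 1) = t^3 - 3*t^2 - 4*t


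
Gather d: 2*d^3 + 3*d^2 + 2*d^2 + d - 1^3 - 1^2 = 2*d^3 + 5*d^2 + d - 2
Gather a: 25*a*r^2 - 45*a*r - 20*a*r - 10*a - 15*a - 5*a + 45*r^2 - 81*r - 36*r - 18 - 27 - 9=a*(25*r^2 - 65*r - 30) + 45*r^2 - 117*r - 54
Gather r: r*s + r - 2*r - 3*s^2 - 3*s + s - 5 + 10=r*(s - 1) - 3*s^2 - 2*s + 5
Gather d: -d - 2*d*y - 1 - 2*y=d*(-2*y - 1) - 2*y - 1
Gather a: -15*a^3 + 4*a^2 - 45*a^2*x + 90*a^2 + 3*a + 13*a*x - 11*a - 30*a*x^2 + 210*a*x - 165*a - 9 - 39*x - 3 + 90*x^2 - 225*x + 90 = -15*a^3 + a^2*(94 - 45*x) + a*(-30*x^2 + 223*x - 173) + 90*x^2 - 264*x + 78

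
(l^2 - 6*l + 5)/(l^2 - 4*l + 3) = (l - 5)/(l - 3)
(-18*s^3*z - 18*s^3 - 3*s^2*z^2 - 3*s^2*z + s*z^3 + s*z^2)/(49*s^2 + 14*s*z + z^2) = s*(-18*s^2*z - 18*s^2 - 3*s*z^2 - 3*s*z + z^3 + z^2)/(49*s^2 + 14*s*z + z^2)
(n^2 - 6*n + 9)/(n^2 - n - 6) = (n - 3)/(n + 2)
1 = 1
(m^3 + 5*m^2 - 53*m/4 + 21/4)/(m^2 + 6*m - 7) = (m^2 - 2*m + 3/4)/(m - 1)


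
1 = 1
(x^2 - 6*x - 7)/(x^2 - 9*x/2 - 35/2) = 2*(x + 1)/(2*x + 5)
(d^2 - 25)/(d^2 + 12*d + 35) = (d - 5)/(d + 7)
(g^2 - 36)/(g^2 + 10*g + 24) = (g - 6)/(g + 4)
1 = 1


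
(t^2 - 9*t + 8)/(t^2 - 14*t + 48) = (t - 1)/(t - 6)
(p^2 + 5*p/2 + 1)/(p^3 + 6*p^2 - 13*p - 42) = (p + 1/2)/(p^2 + 4*p - 21)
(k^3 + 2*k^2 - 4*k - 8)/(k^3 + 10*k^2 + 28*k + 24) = (k - 2)/(k + 6)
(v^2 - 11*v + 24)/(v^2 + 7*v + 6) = (v^2 - 11*v + 24)/(v^2 + 7*v + 6)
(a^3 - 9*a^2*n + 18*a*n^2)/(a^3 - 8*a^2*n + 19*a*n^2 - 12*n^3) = a*(a - 6*n)/(a^2 - 5*a*n + 4*n^2)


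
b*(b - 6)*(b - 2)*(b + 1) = b^4 - 7*b^3 + 4*b^2 + 12*b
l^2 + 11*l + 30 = (l + 5)*(l + 6)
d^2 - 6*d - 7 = (d - 7)*(d + 1)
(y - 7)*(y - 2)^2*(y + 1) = y^4 - 10*y^3 + 21*y^2 + 4*y - 28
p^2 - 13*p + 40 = (p - 8)*(p - 5)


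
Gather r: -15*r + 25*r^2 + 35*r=25*r^2 + 20*r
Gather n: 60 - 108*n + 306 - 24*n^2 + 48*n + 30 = -24*n^2 - 60*n + 396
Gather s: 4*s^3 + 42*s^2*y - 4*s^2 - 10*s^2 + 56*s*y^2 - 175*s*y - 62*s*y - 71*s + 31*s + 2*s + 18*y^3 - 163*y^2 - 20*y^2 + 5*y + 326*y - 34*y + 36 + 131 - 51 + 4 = 4*s^3 + s^2*(42*y - 14) + s*(56*y^2 - 237*y - 38) + 18*y^3 - 183*y^2 + 297*y + 120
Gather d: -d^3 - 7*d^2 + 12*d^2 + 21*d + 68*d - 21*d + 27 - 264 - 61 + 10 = -d^3 + 5*d^2 + 68*d - 288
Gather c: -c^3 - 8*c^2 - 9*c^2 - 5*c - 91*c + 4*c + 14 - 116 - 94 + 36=-c^3 - 17*c^2 - 92*c - 160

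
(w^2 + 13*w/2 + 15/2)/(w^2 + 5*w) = (w + 3/2)/w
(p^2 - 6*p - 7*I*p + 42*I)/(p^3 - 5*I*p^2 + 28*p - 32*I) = (p^2 - 6*p - 7*I*p + 42*I)/(p^3 - 5*I*p^2 + 28*p - 32*I)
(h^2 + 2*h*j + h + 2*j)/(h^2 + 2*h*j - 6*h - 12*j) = (h + 1)/(h - 6)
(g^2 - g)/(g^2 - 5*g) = (g - 1)/(g - 5)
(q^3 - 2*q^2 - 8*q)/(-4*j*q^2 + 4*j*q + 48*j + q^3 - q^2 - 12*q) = q*(q + 2)/(-4*j*q - 12*j + q^2 + 3*q)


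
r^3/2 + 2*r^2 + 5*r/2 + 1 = (r/2 + 1)*(r + 1)^2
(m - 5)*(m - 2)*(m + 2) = m^3 - 5*m^2 - 4*m + 20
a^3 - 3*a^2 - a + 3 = (a - 3)*(a - 1)*(a + 1)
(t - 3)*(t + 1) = t^2 - 2*t - 3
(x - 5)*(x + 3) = x^2 - 2*x - 15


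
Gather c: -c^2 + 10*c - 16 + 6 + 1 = -c^2 + 10*c - 9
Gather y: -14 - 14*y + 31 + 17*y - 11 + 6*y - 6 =9*y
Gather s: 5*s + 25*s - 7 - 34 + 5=30*s - 36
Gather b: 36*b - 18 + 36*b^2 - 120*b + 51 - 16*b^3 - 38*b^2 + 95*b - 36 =-16*b^3 - 2*b^2 + 11*b - 3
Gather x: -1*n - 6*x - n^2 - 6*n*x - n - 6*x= -n^2 - 2*n + x*(-6*n - 12)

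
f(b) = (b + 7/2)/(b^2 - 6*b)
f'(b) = (6 - 2*b)*(b + 7/2)/(b^2 - 6*b)^2 + 1/(b^2 - 6*b) = (-b^2 - 7*b + 21)/(b^2*(b^2 - 12*b + 36))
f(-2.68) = 0.04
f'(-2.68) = 0.06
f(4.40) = -1.12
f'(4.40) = -0.59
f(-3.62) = -0.00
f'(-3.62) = 0.03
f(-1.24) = 0.25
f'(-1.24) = 0.35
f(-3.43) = 0.00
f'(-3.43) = 0.03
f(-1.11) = 0.30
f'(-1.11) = 0.44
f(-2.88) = 0.02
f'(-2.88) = 0.05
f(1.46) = -0.75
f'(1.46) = 0.20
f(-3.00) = 0.02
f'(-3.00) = 0.05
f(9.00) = 0.46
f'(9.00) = -0.17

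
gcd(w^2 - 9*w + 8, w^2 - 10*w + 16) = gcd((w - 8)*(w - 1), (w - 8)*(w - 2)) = w - 8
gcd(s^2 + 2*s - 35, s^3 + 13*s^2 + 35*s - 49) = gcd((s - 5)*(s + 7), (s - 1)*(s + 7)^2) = s + 7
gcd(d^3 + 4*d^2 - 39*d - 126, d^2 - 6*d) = d - 6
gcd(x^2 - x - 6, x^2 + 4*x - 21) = x - 3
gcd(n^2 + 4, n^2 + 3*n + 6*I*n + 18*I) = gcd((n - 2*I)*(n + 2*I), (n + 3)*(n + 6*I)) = 1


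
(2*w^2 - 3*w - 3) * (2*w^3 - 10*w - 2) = 4*w^5 - 6*w^4 - 26*w^3 + 26*w^2 + 36*w + 6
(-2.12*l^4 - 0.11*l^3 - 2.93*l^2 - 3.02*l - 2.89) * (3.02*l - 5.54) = -6.4024*l^5 + 11.4126*l^4 - 8.2392*l^3 + 7.1118*l^2 + 8.003*l + 16.0106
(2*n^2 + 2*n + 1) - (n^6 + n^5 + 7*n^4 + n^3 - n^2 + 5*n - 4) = -n^6 - n^5 - 7*n^4 - n^3 + 3*n^2 - 3*n + 5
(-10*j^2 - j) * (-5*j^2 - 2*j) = 50*j^4 + 25*j^3 + 2*j^2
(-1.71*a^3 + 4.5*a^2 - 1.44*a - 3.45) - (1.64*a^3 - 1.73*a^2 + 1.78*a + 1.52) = -3.35*a^3 + 6.23*a^2 - 3.22*a - 4.97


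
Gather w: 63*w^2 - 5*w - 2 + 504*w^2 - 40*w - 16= 567*w^2 - 45*w - 18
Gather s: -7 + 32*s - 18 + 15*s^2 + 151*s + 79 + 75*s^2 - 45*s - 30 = 90*s^2 + 138*s + 24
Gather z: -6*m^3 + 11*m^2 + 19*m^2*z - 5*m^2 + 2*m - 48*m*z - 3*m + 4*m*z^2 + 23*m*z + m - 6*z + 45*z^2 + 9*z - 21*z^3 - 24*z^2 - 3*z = -6*m^3 + 6*m^2 - 21*z^3 + z^2*(4*m + 21) + z*(19*m^2 - 25*m)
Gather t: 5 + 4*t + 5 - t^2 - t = -t^2 + 3*t + 10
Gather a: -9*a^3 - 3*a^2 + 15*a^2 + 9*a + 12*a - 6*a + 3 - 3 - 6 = -9*a^3 + 12*a^2 + 15*a - 6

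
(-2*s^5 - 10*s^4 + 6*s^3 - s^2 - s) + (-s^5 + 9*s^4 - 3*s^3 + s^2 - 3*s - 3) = -3*s^5 - s^4 + 3*s^3 - 4*s - 3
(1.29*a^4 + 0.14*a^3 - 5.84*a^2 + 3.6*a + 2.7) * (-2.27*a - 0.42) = -2.9283*a^5 - 0.8596*a^4 + 13.198*a^3 - 5.7192*a^2 - 7.641*a - 1.134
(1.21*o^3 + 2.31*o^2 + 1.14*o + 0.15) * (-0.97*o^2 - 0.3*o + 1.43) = -1.1737*o^5 - 2.6037*o^4 - 0.0684999999999999*o^3 + 2.8158*o^2 + 1.5852*o + 0.2145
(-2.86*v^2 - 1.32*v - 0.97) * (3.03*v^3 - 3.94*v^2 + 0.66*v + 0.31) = -8.6658*v^5 + 7.2688*v^4 + 0.3741*v^3 + 2.064*v^2 - 1.0494*v - 0.3007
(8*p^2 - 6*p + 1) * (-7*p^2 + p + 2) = -56*p^4 + 50*p^3 + 3*p^2 - 11*p + 2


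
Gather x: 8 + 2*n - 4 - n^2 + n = -n^2 + 3*n + 4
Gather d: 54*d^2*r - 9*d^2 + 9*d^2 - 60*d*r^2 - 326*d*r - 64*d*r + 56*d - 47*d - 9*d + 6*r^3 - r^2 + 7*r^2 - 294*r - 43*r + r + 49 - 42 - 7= 54*d^2*r + d*(-60*r^2 - 390*r) + 6*r^3 + 6*r^2 - 336*r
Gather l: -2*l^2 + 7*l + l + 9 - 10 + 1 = -2*l^2 + 8*l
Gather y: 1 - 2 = -1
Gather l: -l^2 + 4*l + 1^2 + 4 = -l^2 + 4*l + 5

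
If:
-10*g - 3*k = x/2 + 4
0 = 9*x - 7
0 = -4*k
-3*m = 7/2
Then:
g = -79/180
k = 0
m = -7/6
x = 7/9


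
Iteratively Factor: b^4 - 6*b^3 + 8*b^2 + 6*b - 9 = (b - 1)*(b^3 - 5*b^2 + 3*b + 9) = (b - 1)*(b + 1)*(b^2 - 6*b + 9) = (b - 3)*(b - 1)*(b + 1)*(b - 3)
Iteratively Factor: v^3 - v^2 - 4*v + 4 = (v - 2)*(v^2 + v - 2) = (v - 2)*(v + 2)*(v - 1)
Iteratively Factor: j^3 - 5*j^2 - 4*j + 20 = (j + 2)*(j^2 - 7*j + 10) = (j - 5)*(j + 2)*(j - 2)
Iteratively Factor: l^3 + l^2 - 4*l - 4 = (l + 1)*(l^2 - 4) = (l - 2)*(l + 1)*(l + 2)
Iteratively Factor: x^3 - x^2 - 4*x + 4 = (x - 2)*(x^2 + x - 2) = (x - 2)*(x - 1)*(x + 2)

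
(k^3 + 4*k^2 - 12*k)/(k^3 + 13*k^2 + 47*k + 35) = k*(k^2 + 4*k - 12)/(k^3 + 13*k^2 + 47*k + 35)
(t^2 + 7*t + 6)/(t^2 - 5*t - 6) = (t + 6)/(t - 6)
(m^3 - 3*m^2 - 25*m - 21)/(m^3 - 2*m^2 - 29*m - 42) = (m + 1)/(m + 2)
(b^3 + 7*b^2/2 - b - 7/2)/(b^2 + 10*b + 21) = (b^3 + 7*b^2/2 - b - 7/2)/(b^2 + 10*b + 21)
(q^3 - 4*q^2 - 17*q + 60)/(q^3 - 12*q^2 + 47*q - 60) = (q + 4)/(q - 4)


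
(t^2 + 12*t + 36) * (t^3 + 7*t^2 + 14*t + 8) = t^5 + 19*t^4 + 134*t^3 + 428*t^2 + 600*t + 288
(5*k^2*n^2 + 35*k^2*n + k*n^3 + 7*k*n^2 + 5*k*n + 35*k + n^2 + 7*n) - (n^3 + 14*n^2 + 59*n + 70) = 5*k^2*n^2 + 35*k^2*n + k*n^3 + 7*k*n^2 + 5*k*n + 35*k - n^3 - 13*n^2 - 52*n - 70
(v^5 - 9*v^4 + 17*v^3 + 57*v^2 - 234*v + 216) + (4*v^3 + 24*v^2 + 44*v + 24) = v^5 - 9*v^4 + 21*v^3 + 81*v^2 - 190*v + 240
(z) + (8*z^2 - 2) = 8*z^2 + z - 2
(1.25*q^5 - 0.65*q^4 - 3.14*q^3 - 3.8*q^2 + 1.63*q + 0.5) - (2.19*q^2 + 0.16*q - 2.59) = 1.25*q^5 - 0.65*q^4 - 3.14*q^3 - 5.99*q^2 + 1.47*q + 3.09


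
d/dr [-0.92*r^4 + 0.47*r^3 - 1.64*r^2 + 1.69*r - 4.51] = -3.68*r^3 + 1.41*r^2 - 3.28*r + 1.69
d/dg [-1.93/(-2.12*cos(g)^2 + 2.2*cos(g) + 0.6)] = (8.1832*cos(g) - 4.246)*sin(g)/(-2.12*cos(g)^2 + 2.2*cos(g) + 0.6)^2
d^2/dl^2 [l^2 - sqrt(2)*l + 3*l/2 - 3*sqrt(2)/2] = 2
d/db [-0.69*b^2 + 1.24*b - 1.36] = 1.24 - 1.38*b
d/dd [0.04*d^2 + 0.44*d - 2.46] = 0.08*d + 0.44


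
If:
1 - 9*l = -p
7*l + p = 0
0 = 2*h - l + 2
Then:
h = -31/32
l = 1/16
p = -7/16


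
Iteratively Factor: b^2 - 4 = (b - 2)*(b + 2)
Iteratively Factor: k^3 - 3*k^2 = (k)*(k^2 - 3*k) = k^2*(k - 3)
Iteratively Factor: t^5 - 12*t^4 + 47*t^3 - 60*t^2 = (t - 5)*(t^4 - 7*t^3 + 12*t^2) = (t - 5)*(t - 4)*(t^3 - 3*t^2) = t*(t - 5)*(t - 4)*(t^2 - 3*t) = t*(t - 5)*(t - 4)*(t - 3)*(t)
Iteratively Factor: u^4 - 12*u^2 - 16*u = (u)*(u^3 - 12*u - 16) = u*(u - 4)*(u^2 + 4*u + 4) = u*(u - 4)*(u + 2)*(u + 2)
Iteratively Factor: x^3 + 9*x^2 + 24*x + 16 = (x + 1)*(x^2 + 8*x + 16) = (x + 1)*(x + 4)*(x + 4)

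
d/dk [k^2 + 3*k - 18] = 2*k + 3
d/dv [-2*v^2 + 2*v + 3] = 2 - 4*v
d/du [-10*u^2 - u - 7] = -20*u - 1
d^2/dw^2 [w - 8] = 0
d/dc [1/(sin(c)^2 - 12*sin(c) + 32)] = 2*(6 - sin(c))*cos(c)/(sin(c)^2 - 12*sin(c) + 32)^2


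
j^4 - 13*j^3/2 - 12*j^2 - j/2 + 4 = (j - 8)*(j - 1/2)*(j + 1)^2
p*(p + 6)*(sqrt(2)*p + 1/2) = sqrt(2)*p^3 + p^2/2 + 6*sqrt(2)*p^2 + 3*p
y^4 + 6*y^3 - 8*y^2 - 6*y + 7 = (y - 1)^2*(y + 1)*(y + 7)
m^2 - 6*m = m*(m - 6)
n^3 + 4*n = n*(n - 2*I)*(n + 2*I)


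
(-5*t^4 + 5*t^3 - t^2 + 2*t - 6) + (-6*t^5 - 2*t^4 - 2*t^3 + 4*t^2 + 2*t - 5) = -6*t^5 - 7*t^4 + 3*t^3 + 3*t^2 + 4*t - 11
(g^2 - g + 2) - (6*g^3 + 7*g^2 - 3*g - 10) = -6*g^3 - 6*g^2 + 2*g + 12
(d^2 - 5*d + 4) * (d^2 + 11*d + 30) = d^4 + 6*d^3 - 21*d^2 - 106*d + 120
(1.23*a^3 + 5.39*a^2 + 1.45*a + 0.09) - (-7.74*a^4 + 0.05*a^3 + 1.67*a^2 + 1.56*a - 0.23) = 7.74*a^4 + 1.18*a^3 + 3.72*a^2 - 0.11*a + 0.32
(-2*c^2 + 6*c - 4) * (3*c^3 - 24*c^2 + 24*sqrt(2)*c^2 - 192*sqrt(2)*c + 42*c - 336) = -6*c^5 - 48*sqrt(2)*c^4 + 66*c^4 - 240*c^3 + 528*sqrt(2)*c^3 - 1248*sqrt(2)*c^2 + 1020*c^2 - 2184*c + 768*sqrt(2)*c + 1344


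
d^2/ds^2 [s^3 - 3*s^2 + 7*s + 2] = 6*s - 6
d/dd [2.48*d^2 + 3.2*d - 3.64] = 4.96*d + 3.2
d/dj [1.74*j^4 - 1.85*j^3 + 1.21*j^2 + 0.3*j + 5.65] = 6.96*j^3 - 5.55*j^2 + 2.42*j + 0.3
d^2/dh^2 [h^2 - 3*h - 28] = 2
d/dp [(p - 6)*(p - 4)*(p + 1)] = 3*p^2 - 18*p + 14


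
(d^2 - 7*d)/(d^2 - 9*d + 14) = d/(d - 2)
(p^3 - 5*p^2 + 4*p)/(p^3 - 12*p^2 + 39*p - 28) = p/(p - 7)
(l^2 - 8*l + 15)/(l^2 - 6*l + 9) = (l - 5)/(l - 3)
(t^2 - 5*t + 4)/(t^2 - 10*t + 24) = (t - 1)/(t - 6)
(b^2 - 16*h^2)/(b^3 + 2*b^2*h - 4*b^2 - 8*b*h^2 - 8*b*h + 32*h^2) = (b - 4*h)/(b^2 - 2*b*h - 4*b + 8*h)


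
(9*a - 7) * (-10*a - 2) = -90*a^2 + 52*a + 14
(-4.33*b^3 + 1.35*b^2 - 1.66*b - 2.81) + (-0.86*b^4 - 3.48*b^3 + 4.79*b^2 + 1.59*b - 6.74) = -0.86*b^4 - 7.81*b^3 + 6.14*b^2 - 0.0699999999999998*b - 9.55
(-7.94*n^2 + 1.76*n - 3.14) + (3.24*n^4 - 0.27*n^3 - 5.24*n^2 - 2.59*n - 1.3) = 3.24*n^4 - 0.27*n^3 - 13.18*n^2 - 0.83*n - 4.44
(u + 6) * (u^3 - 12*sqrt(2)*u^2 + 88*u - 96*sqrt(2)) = u^4 - 12*sqrt(2)*u^3 + 6*u^3 - 72*sqrt(2)*u^2 + 88*u^2 - 96*sqrt(2)*u + 528*u - 576*sqrt(2)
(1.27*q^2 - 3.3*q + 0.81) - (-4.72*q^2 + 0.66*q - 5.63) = 5.99*q^2 - 3.96*q + 6.44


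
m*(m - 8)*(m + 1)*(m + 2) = m^4 - 5*m^3 - 22*m^2 - 16*m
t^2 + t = t*(t + 1)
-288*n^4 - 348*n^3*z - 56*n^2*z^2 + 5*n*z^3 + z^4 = (-8*n + z)*(n + z)*(6*n + z)^2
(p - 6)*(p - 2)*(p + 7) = p^3 - p^2 - 44*p + 84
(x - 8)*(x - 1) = x^2 - 9*x + 8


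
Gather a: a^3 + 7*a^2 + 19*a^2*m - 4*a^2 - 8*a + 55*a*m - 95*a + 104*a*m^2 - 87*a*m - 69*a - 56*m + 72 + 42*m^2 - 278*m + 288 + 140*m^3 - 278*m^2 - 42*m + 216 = a^3 + a^2*(19*m + 3) + a*(104*m^2 - 32*m - 172) + 140*m^3 - 236*m^2 - 376*m + 576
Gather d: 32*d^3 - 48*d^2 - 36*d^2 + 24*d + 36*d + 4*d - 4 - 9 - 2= 32*d^3 - 84*d^2 + 64*d - 15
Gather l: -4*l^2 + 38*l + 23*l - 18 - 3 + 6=-4*l^2 + 61*l - 15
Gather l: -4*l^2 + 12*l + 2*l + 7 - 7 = -4*l^2 + 14*l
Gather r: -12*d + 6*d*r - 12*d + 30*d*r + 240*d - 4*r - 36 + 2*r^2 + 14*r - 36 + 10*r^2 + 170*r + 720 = 216*d + 12*r^2 + r*(36*d + 180) + 648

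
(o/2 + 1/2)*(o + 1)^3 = o^4/2 + 2*o^3 + 3*o^2 + 2*o + 1/2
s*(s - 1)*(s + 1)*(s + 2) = s^4 + 2*s^3 - s^2 - 2*s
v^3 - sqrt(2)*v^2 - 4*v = v*(v - 2*sqrt(2))*(v + sqrt(2))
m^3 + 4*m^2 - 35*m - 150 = (m - 6)*(m + 5)^2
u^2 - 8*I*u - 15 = (u - 5*I)*(u - 3*I)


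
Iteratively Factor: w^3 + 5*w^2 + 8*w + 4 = (w + 2)*(w^2 + 3*w + 2) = (w + 1)*(w + 2)*(w + 2)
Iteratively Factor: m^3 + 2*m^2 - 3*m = (m - 1)*(m^2 + 3*m) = m*(m - 1)*(m + 3)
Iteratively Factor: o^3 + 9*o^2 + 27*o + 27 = (o + 3)*(o^2 + 6*o + 9) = (o + 3)^2*(o + 3)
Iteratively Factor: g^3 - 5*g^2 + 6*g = (g)*(g^2 - 5*g + 6) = g*(g - 3)*(g - 2)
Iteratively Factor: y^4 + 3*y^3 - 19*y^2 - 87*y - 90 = (y + 3)*(y^3 - 19*y - 30) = (y - 5)*(y + 3)*(y^2 + 5*y + 6) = (y - 5)*(y + 3)^2*(y + 2)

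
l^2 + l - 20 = (l - 4)*(l + 5)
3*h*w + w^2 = w*(3*h + w)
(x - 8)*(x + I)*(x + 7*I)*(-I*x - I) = -I*x^4 + 8*x^3 + 7*I*x^3 - 56*x^2 + 15*I*x^2 - 64*x - 49*I*x - 56*I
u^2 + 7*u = u*(u + 7)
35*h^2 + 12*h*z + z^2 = (5*h + z)*(7*h + z)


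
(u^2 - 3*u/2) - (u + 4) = u^2 - 5*u/2 - 4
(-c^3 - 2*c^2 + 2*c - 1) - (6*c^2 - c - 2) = -c^3 - 8*c^2 + 3*c + 1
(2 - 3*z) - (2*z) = 2 - 5*z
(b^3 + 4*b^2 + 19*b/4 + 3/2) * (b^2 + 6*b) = b^5 + 10*b^4 + 115*b^3/4 + 30*b^2 + 9*b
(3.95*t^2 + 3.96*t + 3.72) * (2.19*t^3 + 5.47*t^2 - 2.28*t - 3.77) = 8.6505*t^5 + 30.2789*t^4 + 20.802*t^3 - 3.5719*t^2 - 23.4108*t - 14.0244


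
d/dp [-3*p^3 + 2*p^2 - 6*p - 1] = -9*p^2 + 4*p - 6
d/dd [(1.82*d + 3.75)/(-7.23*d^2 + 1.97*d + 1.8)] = (13.1586*d^2 + 54.225*d - 4.1115)/(52.2729*d^4 - 28.4862*d^3 - 22.1471*d^2 + 7.092*d + 3.24)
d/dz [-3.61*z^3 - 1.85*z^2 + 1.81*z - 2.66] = -10.83*z^2 - 3.7*z + 1.81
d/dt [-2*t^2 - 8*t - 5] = -4*t - 8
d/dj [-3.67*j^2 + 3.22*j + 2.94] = 3.22 - 7.34*j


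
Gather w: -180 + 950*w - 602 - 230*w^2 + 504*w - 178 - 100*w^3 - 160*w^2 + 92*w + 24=-100*w^3 - 390*w^2 + 1546*w - 936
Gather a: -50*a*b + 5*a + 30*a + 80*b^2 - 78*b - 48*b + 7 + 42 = a*(35 - 50*b) + 80*b^2 - 126*b + 49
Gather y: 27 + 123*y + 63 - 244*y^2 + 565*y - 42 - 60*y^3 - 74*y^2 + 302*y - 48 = -60*y^3 - 318*y^2 + 990*y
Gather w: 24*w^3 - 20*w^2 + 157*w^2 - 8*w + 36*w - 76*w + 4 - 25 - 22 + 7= 24*w^3 + 137*w^2 - 48*w - 36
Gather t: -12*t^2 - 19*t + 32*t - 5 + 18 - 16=-12*t^2 + 13*t - 3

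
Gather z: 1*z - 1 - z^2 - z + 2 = 1 - z^2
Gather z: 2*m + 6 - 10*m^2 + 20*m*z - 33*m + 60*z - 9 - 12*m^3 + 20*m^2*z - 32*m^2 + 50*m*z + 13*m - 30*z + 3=-12*m^3 - 42*m^2 - 18*m + z*(20*m^2 + 70*m + 30)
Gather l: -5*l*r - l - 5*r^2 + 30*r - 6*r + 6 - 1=l*(-5*r - 1) - 5*r^2 + 24*r + 5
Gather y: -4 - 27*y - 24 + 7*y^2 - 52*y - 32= 7*y^2 - 79*y - 60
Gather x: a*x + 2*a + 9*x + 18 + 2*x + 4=2*a + x*(a + 11) + 22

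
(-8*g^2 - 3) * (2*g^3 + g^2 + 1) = -16*g^5 - 8*g^4 - 6*g^3 - 11*g^2 - 3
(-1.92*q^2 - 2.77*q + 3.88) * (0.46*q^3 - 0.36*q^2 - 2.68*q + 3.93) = -0.8832*q^5 - 0.583*q^4 + 7.9276*q^3 - 1.5188*q^2 - 21.2845*q + 15.2484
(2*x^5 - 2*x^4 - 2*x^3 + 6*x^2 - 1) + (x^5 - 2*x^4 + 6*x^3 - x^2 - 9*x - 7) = 3*x^5 - 4*x^4 + 4*x^3 + 5*x^2 - 9*x - 8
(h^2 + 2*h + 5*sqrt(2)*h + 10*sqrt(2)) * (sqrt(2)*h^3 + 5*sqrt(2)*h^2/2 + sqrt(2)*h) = sqrt(2)*h^5 + 9*sqrt(2)*h^4/2 + 10*h^4 + 6*sqrt(2)*h^3 + 45*h^3 + 2*sqrt(2)*h^2 + 60*h^2 + 20*h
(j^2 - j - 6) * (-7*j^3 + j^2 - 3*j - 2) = -7*j^5 + 8*j^4 + 38*j^3 - 5*j^2 + 20*j + 12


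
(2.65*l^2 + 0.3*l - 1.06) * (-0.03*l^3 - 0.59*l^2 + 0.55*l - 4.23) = -0.0795*l^5 - 1.5725*l^4 + 1.3123*l^3 - 10.4191*l^2 - 1.852*l + 4.4838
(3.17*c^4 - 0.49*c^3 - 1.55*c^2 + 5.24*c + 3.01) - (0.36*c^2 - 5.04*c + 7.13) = 3.17*c^4 - 0.49*c^3 - 1.91*c^2 + 10.28*c - 4.12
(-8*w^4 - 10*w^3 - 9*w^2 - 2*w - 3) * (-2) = 16*w^4 + 20*w^3 + 18*w^2 + 4*w + 6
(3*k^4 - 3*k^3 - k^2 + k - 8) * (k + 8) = 3*k^5 + 21*k^4 - 25*k^3 - 7*k^2 - 64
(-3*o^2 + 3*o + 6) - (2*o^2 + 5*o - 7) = -5*o^2 - 2*o + 13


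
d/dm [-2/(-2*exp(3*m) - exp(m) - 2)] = (-12*exp(2*m) - 2)*exp(m)/(2*exp(3*m) + exp(m) + 2)^2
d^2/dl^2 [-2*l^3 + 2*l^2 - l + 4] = 4 - 12*l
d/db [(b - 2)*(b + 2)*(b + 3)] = 3*b^2 + 6*b - 4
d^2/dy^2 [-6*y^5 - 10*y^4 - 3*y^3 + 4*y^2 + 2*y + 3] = -120*y^3 - 120*y^2 - 18*y + 8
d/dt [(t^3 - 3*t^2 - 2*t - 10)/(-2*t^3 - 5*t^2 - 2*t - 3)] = (-11*t^4 - 12*t^3 - 73*t^2 - 82*t - 14)/(4*t^6 + 20*t^5 + 33*t^4 + 32*t^3 + 34*t^2 + 12*t + 9)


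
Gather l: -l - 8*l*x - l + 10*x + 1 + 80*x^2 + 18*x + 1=l*(-8*x - 2) + 80*x^2 + 28*x + 2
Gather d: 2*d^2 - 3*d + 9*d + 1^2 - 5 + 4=2*d^2 + 6*d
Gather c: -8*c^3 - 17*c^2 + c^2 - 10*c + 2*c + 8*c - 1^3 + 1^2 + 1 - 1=-8*c^3 - 16*c^2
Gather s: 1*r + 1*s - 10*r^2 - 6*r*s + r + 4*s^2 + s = -10*r^2 + 2*r + 4*s^2 + s*(2 - 6*r)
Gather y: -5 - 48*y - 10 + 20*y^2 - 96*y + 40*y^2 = 60*y^2 - 144*y - 15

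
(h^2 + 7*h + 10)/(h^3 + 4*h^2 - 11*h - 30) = 1/(h - 3)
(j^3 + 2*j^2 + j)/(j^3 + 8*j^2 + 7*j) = (j + 1)/(j + 7)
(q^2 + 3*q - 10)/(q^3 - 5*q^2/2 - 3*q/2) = 2*(-q^2 - 3*q + 10)/(q*(-2*q^2 + 5*q + 3))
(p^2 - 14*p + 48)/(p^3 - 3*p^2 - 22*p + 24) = (p - 8)/(p^2 + 3*p - 4)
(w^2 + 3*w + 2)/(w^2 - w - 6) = (w + 1)/(w - 3)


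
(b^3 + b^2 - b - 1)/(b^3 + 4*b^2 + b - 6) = (b^2 + 2*b + 1)/(b^2 + 5*b + 6)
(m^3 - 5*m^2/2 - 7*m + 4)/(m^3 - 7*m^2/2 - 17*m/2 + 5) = (m - 4)/(m - 5)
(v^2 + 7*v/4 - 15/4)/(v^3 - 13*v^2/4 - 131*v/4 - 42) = (4*v - 5)/(4*v^2 - 25*v - 56)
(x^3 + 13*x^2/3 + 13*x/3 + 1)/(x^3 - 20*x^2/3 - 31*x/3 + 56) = (3*x^2 + 4*x + 1)/(3*x^2 - 29*x + 56)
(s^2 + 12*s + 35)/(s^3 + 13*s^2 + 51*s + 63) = (s + 5)/(s^2 + 6*s + 9)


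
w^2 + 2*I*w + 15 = (w - 3*I)*(w + 5*I)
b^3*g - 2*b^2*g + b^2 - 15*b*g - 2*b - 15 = (b - 5)*(b + 3)*(b*g + 1)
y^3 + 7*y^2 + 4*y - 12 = (y - 1)*(y + 2)*(y + 6)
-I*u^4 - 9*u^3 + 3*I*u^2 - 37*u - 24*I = (u - 8*I)*(u - 3*I)*(u + I)*(-I*u + 1)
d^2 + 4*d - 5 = (d - 1)*(d + 5)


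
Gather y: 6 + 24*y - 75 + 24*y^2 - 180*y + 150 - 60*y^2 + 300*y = -36*y^2 + 144*y + 81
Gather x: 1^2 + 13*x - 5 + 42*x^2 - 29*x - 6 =42*x^2 - 16*x - 10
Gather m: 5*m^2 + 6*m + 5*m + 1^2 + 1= 5*m^2 + 11*m + 2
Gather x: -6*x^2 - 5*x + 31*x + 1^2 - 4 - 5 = -6*x^2 + 26*x - 8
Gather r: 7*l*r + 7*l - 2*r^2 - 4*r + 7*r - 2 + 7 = 7*l - 2*r^2 + r*(7*l + 3) + 5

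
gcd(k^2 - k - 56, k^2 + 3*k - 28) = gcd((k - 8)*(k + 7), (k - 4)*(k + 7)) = k + 7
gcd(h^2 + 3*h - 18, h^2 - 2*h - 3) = h - 3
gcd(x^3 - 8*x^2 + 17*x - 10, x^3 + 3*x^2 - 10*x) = x - 2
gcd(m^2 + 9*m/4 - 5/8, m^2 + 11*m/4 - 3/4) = m - 1/4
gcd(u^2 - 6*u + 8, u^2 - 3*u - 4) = u - 4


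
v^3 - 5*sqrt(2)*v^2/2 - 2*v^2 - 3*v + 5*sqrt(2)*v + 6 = (v - 2)*(v - 3*sqrt(2))*(v + sqrt(2)/2)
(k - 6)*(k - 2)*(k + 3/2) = k^3 - 13*k^2/2 + 18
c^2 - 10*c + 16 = (c - 8)*(c - 2)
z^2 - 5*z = z*(z - 5)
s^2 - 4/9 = (s - 2/3)*(s + 2/3)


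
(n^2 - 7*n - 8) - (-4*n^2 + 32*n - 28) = 5*n^2 - 39*n + 20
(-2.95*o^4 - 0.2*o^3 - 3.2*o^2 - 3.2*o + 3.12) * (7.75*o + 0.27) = -22.8625*o^5 - 2.3465*o^4 - 24.854*o^3 - 25.664*o^2 + 23.316*o + 0.8424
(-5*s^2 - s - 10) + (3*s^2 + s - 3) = -2*s^2 - 13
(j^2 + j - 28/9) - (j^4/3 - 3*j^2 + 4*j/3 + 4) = -j^4/3 + 4*j^2 - j/3 - 64/9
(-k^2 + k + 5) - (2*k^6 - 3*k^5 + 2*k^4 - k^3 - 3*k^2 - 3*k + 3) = -2*k^6 + 3*k^5 - 2*k^4 + k^3 + 2*k^2 + 4*k + 2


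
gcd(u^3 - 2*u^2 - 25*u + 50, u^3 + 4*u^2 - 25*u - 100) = u^2 - 25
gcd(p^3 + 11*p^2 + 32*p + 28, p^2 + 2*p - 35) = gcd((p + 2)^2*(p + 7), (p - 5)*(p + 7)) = p + 7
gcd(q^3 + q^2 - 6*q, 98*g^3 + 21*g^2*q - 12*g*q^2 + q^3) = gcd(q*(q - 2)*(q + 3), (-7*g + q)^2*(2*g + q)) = 1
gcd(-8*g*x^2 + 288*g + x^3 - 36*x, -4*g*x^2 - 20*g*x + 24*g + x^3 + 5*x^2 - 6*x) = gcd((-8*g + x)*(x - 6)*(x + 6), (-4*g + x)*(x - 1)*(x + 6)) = x + 6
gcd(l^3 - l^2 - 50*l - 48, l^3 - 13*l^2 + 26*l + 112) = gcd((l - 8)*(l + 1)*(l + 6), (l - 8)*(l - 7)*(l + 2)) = l - 8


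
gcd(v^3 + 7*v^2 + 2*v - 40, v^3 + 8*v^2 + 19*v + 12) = v + 4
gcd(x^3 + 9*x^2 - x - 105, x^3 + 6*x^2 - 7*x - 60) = x^2 + 2*x - 15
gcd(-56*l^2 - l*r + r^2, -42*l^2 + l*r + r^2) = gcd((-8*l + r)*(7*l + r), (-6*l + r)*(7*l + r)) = 7*l + r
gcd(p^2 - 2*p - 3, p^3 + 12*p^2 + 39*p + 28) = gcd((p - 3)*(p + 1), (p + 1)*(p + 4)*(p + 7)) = p + 1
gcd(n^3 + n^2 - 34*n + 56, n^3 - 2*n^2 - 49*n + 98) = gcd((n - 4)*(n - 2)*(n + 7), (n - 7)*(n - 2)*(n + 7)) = n^2 + 5*n - 14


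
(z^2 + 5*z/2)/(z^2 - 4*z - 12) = z*(2*z + 5)/(2*(z^2 - 4*z - 12))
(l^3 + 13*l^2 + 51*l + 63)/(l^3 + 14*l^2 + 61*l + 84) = (l + 3)/(l + 4)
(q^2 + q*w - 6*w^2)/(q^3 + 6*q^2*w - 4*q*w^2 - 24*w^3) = (q + 3*w)/(q^2 + 8*q*w + 12*w^2)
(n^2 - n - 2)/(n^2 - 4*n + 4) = (n + 1)/(n - 2)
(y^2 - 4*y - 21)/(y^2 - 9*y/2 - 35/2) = 2*(y + 3)/(2*y + 5)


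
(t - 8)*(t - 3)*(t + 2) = t^3 - 9*t^2 + 2*t + 48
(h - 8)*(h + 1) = h^2 - 7*h - 8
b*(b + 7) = b^2 + 7*b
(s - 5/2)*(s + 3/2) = s^2 - s - 15/4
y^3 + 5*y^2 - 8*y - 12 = (y - 2)*(y + 1)*(y + 6)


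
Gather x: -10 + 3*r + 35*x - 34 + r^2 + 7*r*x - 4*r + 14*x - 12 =r^2 - r + x*(7*r + 49) - 56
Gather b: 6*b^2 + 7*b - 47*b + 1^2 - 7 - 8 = 6*b^2 - 40*b - 14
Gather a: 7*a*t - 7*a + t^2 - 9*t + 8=a*(7*t - 7) + t^2 - 9*t + 8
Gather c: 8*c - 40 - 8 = 8*c - 48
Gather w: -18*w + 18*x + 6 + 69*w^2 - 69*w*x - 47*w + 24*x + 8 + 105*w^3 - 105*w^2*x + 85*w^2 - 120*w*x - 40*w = 105*w^3 + w^2*(154 - 105*x) + w*(-189*x - 105) + 42*x + 14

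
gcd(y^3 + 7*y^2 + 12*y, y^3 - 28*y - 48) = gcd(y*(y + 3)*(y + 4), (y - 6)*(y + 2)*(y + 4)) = y + 4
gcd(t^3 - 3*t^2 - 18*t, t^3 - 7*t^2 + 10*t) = t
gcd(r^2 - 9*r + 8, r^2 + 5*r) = 1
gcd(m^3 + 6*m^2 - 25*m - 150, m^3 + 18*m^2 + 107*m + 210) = m^2 + 11*m + 30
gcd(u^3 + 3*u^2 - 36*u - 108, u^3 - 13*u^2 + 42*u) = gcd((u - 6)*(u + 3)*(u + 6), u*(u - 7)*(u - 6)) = u - 6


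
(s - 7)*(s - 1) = s^2 - 8*s + 7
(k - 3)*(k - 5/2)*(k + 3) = k^3 - 5*k^2/2 - 9*k + 45/2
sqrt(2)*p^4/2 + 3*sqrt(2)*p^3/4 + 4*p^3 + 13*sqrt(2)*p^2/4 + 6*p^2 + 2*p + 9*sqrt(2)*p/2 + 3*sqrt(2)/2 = (p + 1/2)*(p + 1)*(p + 3*sqrt(2))*(sqrt(2)*p/2 + 1)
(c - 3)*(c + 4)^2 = c^3 + 5*c^2 - 8*c - 48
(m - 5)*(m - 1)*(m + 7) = m^3 + m^2 - 37*m + 35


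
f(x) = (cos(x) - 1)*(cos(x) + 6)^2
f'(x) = -2*(cos(x) - 1)*(cos(x) + 6)*sin(x) - (cos(x) + 6)^2*sin(x)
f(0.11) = -0.30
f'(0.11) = -5.36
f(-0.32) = -2.45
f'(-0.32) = 14.97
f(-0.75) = -12.16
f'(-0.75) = 28.43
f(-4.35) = -43.17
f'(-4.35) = -15.50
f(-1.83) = -41.45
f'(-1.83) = 17.94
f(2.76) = -49.60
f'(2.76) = -2.30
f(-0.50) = -5.79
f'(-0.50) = 21.87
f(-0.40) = -3.78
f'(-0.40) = 18.23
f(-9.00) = -49.49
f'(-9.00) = 2.66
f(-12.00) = -7.31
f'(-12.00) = -23.99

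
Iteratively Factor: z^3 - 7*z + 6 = (z + 3)*(z^2 - 3*z + 2) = (z - 1)*(z + 3)*(z - 2)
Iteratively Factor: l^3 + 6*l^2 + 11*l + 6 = (l + 2)*(l^2 + 4*l + 3) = (l + 1)*(l + 2)*(l + 3)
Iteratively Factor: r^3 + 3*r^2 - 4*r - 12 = (r + 3)*(r^2 - 4) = (r - 2)*(r + 3)*(r + 2)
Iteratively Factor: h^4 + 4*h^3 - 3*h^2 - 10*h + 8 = (h + 4)*(h^3 - 3*h + 2) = (h + 2)*(h + 4)*(h^2 - 2*h + 1) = (h - 1)*(h + 2)*(h + 4)*(h - 1)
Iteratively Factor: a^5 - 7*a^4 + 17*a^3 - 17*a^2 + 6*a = (a)*(a^4 - 7*a^3 + 17*a^2 - 17*a + 6) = a*(a - 1)*(a^3 - 6*a^2 + 11*a - 6) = a*(a - 2)*(a - 1)*(a^2 - 4*a + 3) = a*(a - 3)*(a - 2)*(a - 1)*(a - 1)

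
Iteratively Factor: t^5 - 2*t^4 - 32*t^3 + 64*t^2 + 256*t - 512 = (t - 2)*(t^4 - 32*t^2 + 256) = (t - 2)*(t + 4)*(t^3 - 4*t^2 - 16*t + 64) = (t - 2)*(t + 4)^2*(t^2 - 8*t + 16) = (t - 4)*(t - 2)*(t + 4)^2*(t - 4)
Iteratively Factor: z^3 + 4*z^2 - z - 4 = (z + 4)*(z^2 - 1) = (z + 1)*(z + 4)*(z - 1)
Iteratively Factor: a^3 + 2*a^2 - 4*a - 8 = (a + 2)*(a^2 - 4) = (a - 2)*(a + 2)*(a + 2)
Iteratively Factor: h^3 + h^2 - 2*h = (h)*(h^2 + h - 2) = h*(h + 2)*(h - 1)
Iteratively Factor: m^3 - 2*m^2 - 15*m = (m)*(m^2 - 2*m - 15) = m*(m + 3)*(m - 5)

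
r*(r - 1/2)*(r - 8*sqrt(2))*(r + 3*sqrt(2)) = r^4 - 5*sqrt(2)*r^3 - r^3/2 - 48*r^2 + 5*sqrt(2)*r^2/2 + 24*r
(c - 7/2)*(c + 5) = c^2 + 3*c/2 - 35/2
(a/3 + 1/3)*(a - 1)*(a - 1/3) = a^3/3 - a^2/9 - a/3 + 1/9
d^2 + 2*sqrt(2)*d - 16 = (d - 2*sqrt(2))*(d + 4*sqrt(2))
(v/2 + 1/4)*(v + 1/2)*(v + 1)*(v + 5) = v^4/2 + 7*v^3/2 + 45*v^2/8 + 13*v/4 + 5/8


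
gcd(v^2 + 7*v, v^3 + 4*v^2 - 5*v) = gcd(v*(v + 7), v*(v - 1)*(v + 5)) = v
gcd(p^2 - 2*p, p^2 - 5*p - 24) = 1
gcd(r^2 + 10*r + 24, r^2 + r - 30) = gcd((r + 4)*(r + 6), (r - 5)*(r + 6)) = r + 6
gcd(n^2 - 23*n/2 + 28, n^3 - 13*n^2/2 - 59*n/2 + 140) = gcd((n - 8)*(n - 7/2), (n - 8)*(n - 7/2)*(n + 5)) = n^2 - 23*n/2 + 28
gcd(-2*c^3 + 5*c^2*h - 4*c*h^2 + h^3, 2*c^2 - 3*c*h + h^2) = 2*c^2 - 3*c*h + h^2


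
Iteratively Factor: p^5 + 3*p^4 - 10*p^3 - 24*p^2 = (p)*(p^4 + 3*p^3 - 10*p^2 - 24*p) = p*(p + 4)*(p^3 - p^2 - 6*p) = p^2*(p + 4)*(p^2 - p - 6) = p^2*(p - 3)*(p + 4)*(p + 2)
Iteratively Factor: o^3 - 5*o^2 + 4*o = (o)*(o^2 - 5*o + 4) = o*(o - 4)*(o - 1)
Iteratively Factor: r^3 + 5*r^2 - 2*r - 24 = (r - 2)*(r^2 + 7*r + 12) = (r - 2)*(r + 4)*(r + 3)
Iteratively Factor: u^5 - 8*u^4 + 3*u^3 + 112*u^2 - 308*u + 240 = (u - 5)*(u^4 - 3*u^3 - 12*u^2 + 52*u - 48) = (u - 5)*(u - 2)*(u^3 - u^2 - 14*u + 24) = (u - 5)*(u - 2)^2*(u^2 + u - 12) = (u - 5)*(u - 3)*(u - 2)^2*(u + 4)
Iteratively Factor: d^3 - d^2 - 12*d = (d + 3)*(d^2 - 4*d) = (d - 4)*(d + 3)*(d)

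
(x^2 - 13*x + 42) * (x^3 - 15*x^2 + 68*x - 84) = x^5 - 28*x^4 + 305*x^3 - 1598*x^2 + 3948*x - 3528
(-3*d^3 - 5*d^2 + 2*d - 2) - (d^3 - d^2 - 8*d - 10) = -4*d^3 - 4*d^2 + 10*d + 8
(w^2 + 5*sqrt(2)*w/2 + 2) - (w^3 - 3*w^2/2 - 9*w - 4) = -w^3 + 5*w^2/2 + 5*sqrt(2)*w/2 + 9*w + 6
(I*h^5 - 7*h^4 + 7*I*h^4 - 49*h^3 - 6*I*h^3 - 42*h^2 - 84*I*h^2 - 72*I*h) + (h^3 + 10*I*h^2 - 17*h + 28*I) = I*h^5 - 7*h^4 + 7*I*h^4 - 48*h^3 - 6*I*h^3 - 42*h^2 - 74*I*h^2 - 17*h - 72*I*h + 28*I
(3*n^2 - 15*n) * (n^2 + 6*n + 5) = 3*n^4 + 3*n^3 - 75*n^2 - 75*n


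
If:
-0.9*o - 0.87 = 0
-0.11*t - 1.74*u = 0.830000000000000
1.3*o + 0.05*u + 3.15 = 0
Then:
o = -0.97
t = 591.44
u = -37.87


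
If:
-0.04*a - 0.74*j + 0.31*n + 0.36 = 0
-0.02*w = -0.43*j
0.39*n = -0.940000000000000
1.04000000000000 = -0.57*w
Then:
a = -8.11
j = -0.08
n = -2.41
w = -1.82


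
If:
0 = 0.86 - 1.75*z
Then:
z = 0.49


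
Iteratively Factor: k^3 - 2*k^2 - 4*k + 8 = (k + 2)*(k^2 - 4*k + 4) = (k - 2)*(k + 2)*(k - 2)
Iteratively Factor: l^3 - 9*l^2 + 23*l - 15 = (l - 5)*(l^2 - 4*l + 3) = (l - 5)*(l - 1)*(l - 3)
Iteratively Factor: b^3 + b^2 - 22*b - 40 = (b - 5)*(b^2 + 6*b + 8) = (b - 5)*(b + 4)*(b + 2)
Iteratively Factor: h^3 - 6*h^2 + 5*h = (h)*(h^2 - 6*h + 5) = h*(h - 1)*(h - 5)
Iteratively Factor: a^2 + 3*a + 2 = (a + 1)*(a + 2)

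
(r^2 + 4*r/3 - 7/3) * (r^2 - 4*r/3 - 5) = r^4 - 82*r^2/9 - 32*r/9 + 35/3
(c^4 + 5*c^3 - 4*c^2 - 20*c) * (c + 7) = c^5 + 12*c^4 + 31*c^3 - 48*c^2 - 140*c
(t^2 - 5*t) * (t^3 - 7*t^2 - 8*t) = t^5 - 12*t^4 + 27*t^3 + 40*t^2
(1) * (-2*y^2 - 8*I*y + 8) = -2*y^2 - 8*I*y + 8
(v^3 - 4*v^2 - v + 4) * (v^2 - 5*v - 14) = v^5 - 9*v^4 + 5*v^3 + 65*v^2 - 6*v - 56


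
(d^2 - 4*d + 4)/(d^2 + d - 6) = (d - 2)/(d + 3)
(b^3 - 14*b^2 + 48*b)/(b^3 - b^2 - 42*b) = (-b^2 + 14*b - 48)/(-b^2 + b + 42)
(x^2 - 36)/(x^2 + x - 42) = (x + 6)/(x + 7)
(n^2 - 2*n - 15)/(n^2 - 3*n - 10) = (n + 3)/(n + 2)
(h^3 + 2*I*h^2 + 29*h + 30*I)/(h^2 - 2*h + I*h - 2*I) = (h^2 + I*h + 30)/(h - 2)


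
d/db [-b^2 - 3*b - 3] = -2*b - 3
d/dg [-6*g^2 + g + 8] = 1 - 12*g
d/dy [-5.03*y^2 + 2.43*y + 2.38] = 2.43 - 10.06*y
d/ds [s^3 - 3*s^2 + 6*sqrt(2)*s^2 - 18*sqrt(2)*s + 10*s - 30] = 3*s^2 - 6*s + 12*sqrt(2)*s - 18*sqrt(2) + 10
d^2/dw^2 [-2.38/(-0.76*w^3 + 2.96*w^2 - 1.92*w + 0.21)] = ((14.0896 - 10.8528*w)*(0.76*w^3 - 2.96*w^2 + 1.92*w - 0.21) + 2.38*(2.28*w^2 - 5.92*w + 1.92)*(4.56*w^2 - 11.84*w + 3.84))/(0.76*w^3 - 2.96*w^2 + 1.92*w - 0.21)^3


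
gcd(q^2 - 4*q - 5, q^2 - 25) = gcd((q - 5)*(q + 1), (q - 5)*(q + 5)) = q - 5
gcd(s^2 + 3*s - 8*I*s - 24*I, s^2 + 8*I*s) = 1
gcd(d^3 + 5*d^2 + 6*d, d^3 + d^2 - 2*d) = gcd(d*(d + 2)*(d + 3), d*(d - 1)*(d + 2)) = d^2 + 2*d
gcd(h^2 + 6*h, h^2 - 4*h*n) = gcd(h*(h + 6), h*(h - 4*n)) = h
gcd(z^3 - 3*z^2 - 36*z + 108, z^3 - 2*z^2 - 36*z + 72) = z^2 - 36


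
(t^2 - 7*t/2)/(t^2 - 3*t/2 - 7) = t/(t + 2)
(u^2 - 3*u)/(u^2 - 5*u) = (u - 3)/(u - 5)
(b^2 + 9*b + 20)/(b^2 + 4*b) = (b + 5)/b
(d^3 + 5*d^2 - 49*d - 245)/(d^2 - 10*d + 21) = (d^2 + 12*d + 35)/(d - 3)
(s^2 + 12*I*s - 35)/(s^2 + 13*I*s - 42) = (s + 5*I)/(s + 6*I)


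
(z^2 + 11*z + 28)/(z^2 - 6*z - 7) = (z^2 + 11*z + 28)/(z^2 - 6*z - 7)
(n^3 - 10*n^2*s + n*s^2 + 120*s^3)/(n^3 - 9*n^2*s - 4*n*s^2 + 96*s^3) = (-n + 5*s)/(-n + 4*s)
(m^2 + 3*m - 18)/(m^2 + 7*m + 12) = (m^2 + 3*m - 18)/(m^2 + 7*m + 12)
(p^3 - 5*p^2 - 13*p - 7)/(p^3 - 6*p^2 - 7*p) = (p + 1)/p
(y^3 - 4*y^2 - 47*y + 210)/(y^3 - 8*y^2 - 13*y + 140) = (y^2 + y - 42)/(y^2 - 3*y - 28)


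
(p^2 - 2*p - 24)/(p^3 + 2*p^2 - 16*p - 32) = (p - 6)/(p^2 - 2*p - 8)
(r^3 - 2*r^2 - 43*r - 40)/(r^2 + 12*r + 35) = (r^2 - 7*r - 8)/(r + 7)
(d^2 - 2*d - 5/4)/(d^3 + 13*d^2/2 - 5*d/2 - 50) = (d + 1/2)/(d^2 + 9*d + 20)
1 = 1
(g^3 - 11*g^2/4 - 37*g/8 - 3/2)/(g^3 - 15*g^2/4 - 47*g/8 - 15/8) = (g - 4)/(g - 5)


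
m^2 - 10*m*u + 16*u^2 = (m - 8*u)*(m - 2*u)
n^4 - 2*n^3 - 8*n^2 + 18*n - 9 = (n - 3)*(n - 1)^2*(n + 3)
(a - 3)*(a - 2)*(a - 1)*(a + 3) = a^4 - 3*a^3 - 7*a^2 + 27*a - 18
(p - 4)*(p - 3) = p^2 - 7*p + 12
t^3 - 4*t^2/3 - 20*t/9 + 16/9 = (t - 2)*(t - 2/3)*(t + 4/3)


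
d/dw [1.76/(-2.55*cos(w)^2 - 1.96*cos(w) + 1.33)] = -(8.976*cos(w) + 3.4496)*sin(w)/(2.55*cos(w)^2 + 1.96*cos(w) - 1.33)^2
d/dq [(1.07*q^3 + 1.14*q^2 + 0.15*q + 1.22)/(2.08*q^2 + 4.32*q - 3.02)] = (2.2256*q^4 + 9.2448*q^3 - 5.0814*q^2 - 11.9608*q - 5.7234)/(4.3264*q^4 + 17.9712*q^3 + 6.0992*q^2 - 26.0928*q + 9.1204)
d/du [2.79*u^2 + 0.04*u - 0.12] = 5.58*u + 0.04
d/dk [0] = 0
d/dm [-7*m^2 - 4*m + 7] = -14*m - 4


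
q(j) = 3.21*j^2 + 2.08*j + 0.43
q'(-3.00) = -17.18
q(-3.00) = 23.08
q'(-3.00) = -17.18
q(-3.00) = 23.08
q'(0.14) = 2.98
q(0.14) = 0.78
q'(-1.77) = -9.28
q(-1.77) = 6.81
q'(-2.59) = -14.55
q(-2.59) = 16.58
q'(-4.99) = -29.96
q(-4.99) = 69.98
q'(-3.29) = -19.04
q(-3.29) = 28.33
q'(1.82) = 13.76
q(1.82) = 14.85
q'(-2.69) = -15.19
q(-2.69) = 18.06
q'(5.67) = 38.48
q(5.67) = 115.42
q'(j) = 6.42*j + 2.08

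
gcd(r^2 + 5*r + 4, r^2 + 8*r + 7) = r + 1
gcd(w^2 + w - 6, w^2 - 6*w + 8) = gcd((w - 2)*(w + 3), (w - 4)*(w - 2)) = w - 2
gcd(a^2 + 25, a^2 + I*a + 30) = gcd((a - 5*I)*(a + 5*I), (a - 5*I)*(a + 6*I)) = a - 5*I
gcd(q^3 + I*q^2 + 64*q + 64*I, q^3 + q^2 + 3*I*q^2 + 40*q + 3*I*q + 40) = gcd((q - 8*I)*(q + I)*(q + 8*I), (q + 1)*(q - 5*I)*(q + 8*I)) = q + 8*I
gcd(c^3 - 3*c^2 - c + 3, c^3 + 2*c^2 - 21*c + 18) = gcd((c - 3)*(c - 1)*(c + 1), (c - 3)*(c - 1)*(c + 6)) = c^2 - 4*c + 3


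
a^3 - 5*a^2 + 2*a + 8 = (a - 4)*(a - 2)*(a + 1)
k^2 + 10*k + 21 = (k + 3)*(k + 7)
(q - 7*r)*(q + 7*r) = q^2 - 49*r^2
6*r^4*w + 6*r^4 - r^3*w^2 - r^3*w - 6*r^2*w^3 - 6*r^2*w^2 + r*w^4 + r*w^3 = (-6*r + w)*(-r + w)*(r + w)*(r*w + r)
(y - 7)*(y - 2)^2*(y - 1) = y^4 - 12*y^3 + 43*y^2 - 60*y + 28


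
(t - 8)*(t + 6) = t^2 - 2*t - 48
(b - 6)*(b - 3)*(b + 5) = b^3 - 4*b^2 - 27*b + 90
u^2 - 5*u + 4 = (u - 4)*(u - 1)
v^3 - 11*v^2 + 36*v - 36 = (v - 6)*(v - 3)*(v - 2)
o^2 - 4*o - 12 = (o - 6)*(o + 2)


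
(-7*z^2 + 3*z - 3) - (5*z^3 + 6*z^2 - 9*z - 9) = -5*z^3 - 13*z^2 + 12*z + 6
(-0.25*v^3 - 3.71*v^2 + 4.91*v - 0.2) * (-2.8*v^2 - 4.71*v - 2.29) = 0.7*v^5 + 11.5655*v^4 + 4.2986*v^3 - 14.0702*v^2 - 10.3019*v + 0.458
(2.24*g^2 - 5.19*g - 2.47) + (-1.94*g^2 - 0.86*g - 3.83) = 0.3*g^2 - 6.05*g - 6.3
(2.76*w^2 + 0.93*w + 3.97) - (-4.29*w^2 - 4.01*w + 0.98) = 7.05*w^2 + 4.94*w + 2.99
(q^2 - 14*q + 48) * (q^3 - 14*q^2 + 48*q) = q^5 - 28*q^4 + 292*q^3 - 1344*q^2 + 2304*q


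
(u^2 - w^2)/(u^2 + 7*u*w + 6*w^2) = (u - w)/(u + 6*w)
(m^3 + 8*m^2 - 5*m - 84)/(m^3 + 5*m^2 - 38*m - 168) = (m - 3)/(m - 6)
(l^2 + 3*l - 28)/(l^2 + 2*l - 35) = (l - 4)/(l - 5)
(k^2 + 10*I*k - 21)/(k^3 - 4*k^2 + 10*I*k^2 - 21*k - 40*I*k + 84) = 1/(k - 4)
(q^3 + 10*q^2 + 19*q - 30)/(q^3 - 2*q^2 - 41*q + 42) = (q + 5)/(q - 7)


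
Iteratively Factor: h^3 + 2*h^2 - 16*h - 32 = (h + 2)*(h^2 - 16) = (h - 4)*(h + 2)*(h + 4)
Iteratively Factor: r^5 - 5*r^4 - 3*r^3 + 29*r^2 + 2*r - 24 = (r - 1)*(r^4 - 4*r^3 - 7*r^2 + 22*r + 24) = (r - 1)*(r + 1)*(r^3 - 5*r^2 - 2*r + 24) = (r - 3)*(r - 1)*(r + 1)*(r^2 - 2*r - 8) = (r - 4)*(r - 3)*(r - 1)*(r + 1)*(r + 2)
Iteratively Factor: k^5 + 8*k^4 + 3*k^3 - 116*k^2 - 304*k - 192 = (k + 4)*(k^4 + 4*k^3 - 13*k^2 - 64*k - 48) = (k + 1)*(k + 4)*(k^3 + 3*k^2 - 16*k - 48) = (k - 4)*(k + 1)*(k + 4)*(k^2 + 7*k + 12) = (k - 4)*(k + 1)*(k + 3)*(k + 4)*(k + 4)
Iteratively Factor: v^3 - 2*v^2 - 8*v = (v + 2)*(v^2 - 4*v) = (v - 4)*(v + 2)*(v)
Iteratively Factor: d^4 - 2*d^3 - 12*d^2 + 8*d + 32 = (d + 2)*(d^3 - 4*d^2 - 4*d + 16) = (d - 2)*(d + 2)*(d^2 - 2*d - 8) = (d - 2)*(d + 2)^2*(d - 4)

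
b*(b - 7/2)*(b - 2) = b^3 - 11*b^2/2 + 7*b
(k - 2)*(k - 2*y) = k^2 - 2*k*y - 2*k + 4*y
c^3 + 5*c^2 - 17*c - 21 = (c - 3)*(c + 1)*(c + 7)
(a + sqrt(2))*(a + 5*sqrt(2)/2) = a^2 + 7*sqrt(2)*a/2 + 5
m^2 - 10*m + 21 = (m - 7)*(m - 3)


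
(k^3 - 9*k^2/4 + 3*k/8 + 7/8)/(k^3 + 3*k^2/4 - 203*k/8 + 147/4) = (2*k^2 - k - 1)/(2*k^2 + 5*k - 42)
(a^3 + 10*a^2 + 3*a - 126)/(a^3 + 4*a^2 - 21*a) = (a + 6)/a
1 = 1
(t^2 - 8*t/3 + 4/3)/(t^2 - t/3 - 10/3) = (3*t - 2)/(3*t + 5)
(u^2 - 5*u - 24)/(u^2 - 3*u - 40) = (u + 3)/(u + 5)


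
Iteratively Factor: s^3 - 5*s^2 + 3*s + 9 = (s + 1)*(s^2 - 6*s + 9) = (s - 3)*(s + 1)*(s - 3)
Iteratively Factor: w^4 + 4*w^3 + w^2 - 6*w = (w - 1)*(w^3 + 5*w^2 + 6*w) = w*(w - 1)*(w^2 + 5*w + 6) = w*(w - 1)*(w + 2)*(w + 3)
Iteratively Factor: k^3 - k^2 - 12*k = (k + 3)*(k^2 - 4*k) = (k - 4)*(k + 3)*(k)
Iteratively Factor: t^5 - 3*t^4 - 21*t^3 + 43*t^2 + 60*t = (t + 1)*(t^4 - 4*t^3 - 17*t^2 + 60*t) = (t - 5)*(t + 1)*(t^3 + t^2 - 12*t) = (t - 5)*(t - 3)*(t + 1)*(t^2 + 4*t) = (t - 5)*(t - 3)*(t + 1)*(t + 4)*(t)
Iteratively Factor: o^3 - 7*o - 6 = (o - 3)*(o^2 + 3*o + 2) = (o - 3)*(o + 2)*(o + 1)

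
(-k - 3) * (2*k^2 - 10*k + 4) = -2*k^3 + 4*k^2 + 26*k - 12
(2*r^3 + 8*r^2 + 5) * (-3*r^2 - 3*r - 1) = -6*r^5 - 30*r^4 - 26*r^3 - 23*r^2 - 15*r - 5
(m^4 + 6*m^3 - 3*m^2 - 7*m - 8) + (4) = m^4 + 6*m^3 - 3*m^2 - 7*m - 4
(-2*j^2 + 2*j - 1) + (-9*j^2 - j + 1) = -11*j^2 + j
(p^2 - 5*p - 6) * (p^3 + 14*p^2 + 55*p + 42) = p^5 + 9*p^4 - 21*p^3 - 317*p^2 - 540*p - 252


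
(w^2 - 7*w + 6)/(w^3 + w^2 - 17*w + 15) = (w - 6)/(w^2 + 2*w - 15)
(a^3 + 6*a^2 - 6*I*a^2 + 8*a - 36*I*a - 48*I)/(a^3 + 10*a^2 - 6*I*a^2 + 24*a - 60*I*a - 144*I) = (a + 2)/(a + 6)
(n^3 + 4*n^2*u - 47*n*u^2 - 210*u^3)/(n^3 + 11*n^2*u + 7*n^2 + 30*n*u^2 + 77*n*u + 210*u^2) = (n - 7*u)/(n + 7)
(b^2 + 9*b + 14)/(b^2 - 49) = (b + 2)/(b - 7)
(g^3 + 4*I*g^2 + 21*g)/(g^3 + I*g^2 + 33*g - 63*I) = g/(g - 3*I)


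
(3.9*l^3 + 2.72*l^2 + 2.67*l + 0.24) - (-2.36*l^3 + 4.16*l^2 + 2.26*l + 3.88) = 6.26*l^3 - 1.44*l^2 + 0.41*l - 3.64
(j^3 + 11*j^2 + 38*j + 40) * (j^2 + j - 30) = j^5 + 12*j^4 + 19*j^3 - 252*j^2 - 1100*j - 1200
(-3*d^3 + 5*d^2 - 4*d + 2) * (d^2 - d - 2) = -3*d^5 + 8*d^4 - 3*d^3 - 4*d^2 + 6*d - 4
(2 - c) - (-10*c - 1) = 9*c + 3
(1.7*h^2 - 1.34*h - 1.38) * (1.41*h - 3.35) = 2.397*h^3 - 7.5844*h^2 + 2.5432*h + 4.623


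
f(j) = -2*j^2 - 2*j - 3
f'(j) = -4*j - 2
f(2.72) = -23.24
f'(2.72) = -12.88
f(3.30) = -31.38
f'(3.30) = -15.20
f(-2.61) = -11.40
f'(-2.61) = 8.44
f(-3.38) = -19.09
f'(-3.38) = 11.52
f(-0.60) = -2.52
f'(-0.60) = 0.40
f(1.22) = -8.42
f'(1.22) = -6.88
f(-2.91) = -14.12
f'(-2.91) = 9.64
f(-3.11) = -16.12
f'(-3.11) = 10.44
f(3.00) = -27.00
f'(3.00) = -14.00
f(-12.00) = -267.00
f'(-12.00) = 46.00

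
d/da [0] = 0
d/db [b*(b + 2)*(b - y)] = b*(b + 2) + b*(b - y) + (b + 2)*(b - y)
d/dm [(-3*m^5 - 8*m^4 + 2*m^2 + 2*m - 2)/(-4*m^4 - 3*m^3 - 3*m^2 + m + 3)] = (12*m^8 + 18*m^7 + 51*m^6 + 52*m^5 - 39*m^4 - 116*m^3 - 10*m^2 + 8)/(16*m^8 + 24*m^7 + 33*m^6 + 10*m^5 - 21*m^4 - 24*m^3 - 17*m^2 + 6*m + 9)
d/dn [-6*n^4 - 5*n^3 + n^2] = n*(-24*n^2 - 15*n + 2)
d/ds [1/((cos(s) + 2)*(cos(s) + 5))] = (2*cos(s) + 7)*sin(s)/((cos(s) + 2)^2*(cos(s) + 5)^2)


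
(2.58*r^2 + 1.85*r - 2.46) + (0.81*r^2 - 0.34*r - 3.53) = 3.39*r^2 + 1.51*r - 5.99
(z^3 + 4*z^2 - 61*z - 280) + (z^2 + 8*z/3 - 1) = z^3 + 5*z^2 - 175*z/3 - 281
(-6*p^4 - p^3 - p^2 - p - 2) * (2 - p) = 6*p^5 - 11*p^4 - p^3 - p^2 - 4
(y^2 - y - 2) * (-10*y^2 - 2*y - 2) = -10*y^4 + 8*y^3 + 20*y^2 + 6*y + 4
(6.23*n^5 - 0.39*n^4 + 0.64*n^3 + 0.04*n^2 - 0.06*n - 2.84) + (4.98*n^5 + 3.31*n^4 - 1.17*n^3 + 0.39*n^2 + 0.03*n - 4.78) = 11.21*n^5 + 2.92*n^4 - 0.53*n^3 + 0.43*n^2 - 0.03*n - 7.62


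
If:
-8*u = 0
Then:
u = 0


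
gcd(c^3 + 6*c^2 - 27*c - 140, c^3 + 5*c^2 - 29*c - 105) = c^2 + 2*c - 35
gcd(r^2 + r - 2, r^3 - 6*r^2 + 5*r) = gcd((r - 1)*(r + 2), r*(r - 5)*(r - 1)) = r - 1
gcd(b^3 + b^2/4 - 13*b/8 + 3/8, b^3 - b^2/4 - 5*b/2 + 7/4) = b - 1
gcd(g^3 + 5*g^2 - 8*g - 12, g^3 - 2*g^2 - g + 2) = g^2 - g - 2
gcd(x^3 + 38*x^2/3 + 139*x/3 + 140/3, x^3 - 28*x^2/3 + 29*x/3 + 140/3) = x + 5/3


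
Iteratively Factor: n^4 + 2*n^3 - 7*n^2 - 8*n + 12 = (n - 1)*(n^3 + 3*n^2 - 4*n - 12) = (n - 1)*(n + 3)*(n^2 - 4) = (n - 1)*(n + 2)*(n + 3)*(n - 2)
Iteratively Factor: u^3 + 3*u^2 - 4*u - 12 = (u + 3)*(u^2 - 4) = (u + 2)*(u + 3)*(u - 2)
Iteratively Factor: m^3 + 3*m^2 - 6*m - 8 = (m + 1)*(m^2 + 2*m - 8) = (m - 2)*(m + 1)*(m + 4)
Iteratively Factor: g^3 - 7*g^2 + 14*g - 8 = (g - 4)*(g^2 - 3*g + 2) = (g - 4)*(g - 2)*(g - 1)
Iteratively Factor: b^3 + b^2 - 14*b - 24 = (b + 2)*(b^2 - b - 12) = (b - 4)*(b + 2)*(b + 3)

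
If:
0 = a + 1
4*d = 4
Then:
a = -1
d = 1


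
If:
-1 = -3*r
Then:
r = 1/3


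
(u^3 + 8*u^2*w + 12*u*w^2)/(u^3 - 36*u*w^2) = (u + 2*w)/(u - 6*w)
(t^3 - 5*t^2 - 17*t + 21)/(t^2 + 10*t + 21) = (t^2 - 8*t + 7)/(t + 7)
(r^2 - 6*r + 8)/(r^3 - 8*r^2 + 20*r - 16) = 1/(r - 2)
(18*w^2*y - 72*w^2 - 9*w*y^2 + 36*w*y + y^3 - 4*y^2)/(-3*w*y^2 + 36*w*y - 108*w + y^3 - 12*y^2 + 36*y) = (-6*w*y + 24*w + y^2 - 4*y)/(y^2 - 12*y + 36)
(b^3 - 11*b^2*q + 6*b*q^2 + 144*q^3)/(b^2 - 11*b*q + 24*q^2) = (-b^2 + 3*b*q + 18*q^2)/(-b + 3*q)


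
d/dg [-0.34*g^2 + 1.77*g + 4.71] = 1.77 - 0.68*g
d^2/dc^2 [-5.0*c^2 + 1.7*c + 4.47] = -10.0000000000000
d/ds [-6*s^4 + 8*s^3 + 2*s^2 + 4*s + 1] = -24*s^3 + 24*s^2 + 4*s + 4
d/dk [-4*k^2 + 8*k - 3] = 8 - 8*k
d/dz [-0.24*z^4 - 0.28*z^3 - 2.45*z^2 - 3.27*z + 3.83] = -0.96*z^3 - 0.84*z^2 - 4.9*z - 3.27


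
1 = 1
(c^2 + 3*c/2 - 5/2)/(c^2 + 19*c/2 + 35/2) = (c - 1)/(c + 7)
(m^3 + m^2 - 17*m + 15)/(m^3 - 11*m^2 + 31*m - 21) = (m + 5)/(m - 7)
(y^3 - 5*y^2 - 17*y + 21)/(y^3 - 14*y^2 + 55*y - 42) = (y + 3)/(y - 6)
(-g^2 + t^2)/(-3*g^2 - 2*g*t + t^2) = (-g + t)/(-3*g + t)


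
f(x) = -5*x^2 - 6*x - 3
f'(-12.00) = 114.00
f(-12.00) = -651.00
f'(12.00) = -126.00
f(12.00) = -795.00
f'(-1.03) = 4.30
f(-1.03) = -2.12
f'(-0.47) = -1.30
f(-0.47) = -1.28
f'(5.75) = -63.50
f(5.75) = -202.81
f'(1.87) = -24.70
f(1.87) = -31.70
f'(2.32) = -29.20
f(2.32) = -43.83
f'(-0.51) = -0.90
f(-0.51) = -1.24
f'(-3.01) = 24.10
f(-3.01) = -30.24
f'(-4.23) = 36.30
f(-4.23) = -67.08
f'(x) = -10*x - 6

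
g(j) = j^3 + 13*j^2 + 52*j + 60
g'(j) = 3*j^2 + 26*j + 52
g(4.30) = 603.48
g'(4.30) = 219.27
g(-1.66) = 4.93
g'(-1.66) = 17.11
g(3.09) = 374.31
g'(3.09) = 160.98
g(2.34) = 265.68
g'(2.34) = 129.27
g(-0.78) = 26.87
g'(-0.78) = 33.55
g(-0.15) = 52.49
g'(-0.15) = 48.17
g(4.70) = 695.39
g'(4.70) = 240.47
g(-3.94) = -4.24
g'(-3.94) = -3.87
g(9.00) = 2310.00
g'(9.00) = 529.00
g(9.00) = 2310.00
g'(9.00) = 529.00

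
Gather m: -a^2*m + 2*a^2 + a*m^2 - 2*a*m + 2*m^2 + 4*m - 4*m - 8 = 2*a^2 + m^2*(a + 2) + m*(-a^2 - 2*a) - 8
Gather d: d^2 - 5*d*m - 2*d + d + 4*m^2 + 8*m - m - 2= d^2 + d*(-5*m - 1) + 4*m^2 + 7*m - 2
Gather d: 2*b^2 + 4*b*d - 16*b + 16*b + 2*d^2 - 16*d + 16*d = 2*b^2 + 4*b*d + 2*d^2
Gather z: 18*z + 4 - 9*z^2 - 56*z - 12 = -9*z^2 - 38*z - 8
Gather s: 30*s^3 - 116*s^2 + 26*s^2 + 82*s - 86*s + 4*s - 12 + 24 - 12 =30*s^3 - 90*s^2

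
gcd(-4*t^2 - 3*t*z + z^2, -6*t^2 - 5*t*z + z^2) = t + z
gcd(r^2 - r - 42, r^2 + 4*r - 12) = r + 6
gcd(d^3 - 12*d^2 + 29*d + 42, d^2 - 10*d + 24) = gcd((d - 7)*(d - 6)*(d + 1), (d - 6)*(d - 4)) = d - 6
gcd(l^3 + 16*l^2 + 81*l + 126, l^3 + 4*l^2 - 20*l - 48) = l + 6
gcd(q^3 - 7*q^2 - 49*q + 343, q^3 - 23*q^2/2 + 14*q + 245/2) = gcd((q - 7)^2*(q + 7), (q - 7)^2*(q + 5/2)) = q^2 - 14*q + 49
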